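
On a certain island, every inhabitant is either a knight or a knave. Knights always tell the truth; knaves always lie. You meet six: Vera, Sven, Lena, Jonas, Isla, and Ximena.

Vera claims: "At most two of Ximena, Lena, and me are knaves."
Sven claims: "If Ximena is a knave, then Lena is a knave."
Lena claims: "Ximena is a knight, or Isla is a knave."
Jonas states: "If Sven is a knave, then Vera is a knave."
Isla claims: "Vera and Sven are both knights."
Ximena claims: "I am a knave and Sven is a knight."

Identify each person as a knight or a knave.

Vera: knight, Sven: knave, Lena: knight, Jonas: knave, Isla: knave, Ximena: knave

Consider Vera. Suppose Vera is a knave.
Then no assignment of the remaining roles makes every statement match its speaker's type — contradiction.
So Vera is a knight.
Consider Sven. Suppose Sven is a knight.
Then whichever role Ximena has, Ximena's statement has the wrong truth value — contradiction.
So Sven is a knave.
With that fixed, Jonas's statement is false, so Jonas is a knave.
With that fixed, Isla's statement is false, so Isla is a knave.
With that fixed, Ximena's statement is false, so Ximena is a knave.
With that fixed, Lena's statement is true, so Lena is a knight.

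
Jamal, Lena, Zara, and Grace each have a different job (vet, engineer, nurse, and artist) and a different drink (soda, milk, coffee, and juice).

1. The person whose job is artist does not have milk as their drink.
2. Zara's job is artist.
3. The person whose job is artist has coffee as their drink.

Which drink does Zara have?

coffee

With clues 1–2, milk is impossible for Zara's drink.
With clues 1–3, juice and soda are impossible for Zara's drink.
That leaves coffee.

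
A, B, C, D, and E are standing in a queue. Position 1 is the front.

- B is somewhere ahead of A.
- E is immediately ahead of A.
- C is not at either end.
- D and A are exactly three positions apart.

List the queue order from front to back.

B, D, C, E, A

From clue 1: A is in {2,3,4,5}.
From clues 1–2: A is in {3,4,5}.
From clues 1–4: B → position 1, D → position 2, C → position 3, E → position 4, A → position 5.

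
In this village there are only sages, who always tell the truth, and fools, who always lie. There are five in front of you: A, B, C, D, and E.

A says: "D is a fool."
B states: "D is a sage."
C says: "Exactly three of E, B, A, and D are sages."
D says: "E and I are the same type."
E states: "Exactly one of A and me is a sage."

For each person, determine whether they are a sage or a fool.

Consider A. Suppose A is a sage.
Then whichever role E has, E's statement has the wrong truth value — contradiction.
So A is a fool.
Consider B. Suppose B is a fool.
Then no assignment of the remaining roles makes every statement match its speaker's type — contradiction.
So B is a sage.
Consider C. Suppose C is a fool.
Then no assignment of the remaining roles makes every statement match its speaker's type — contradiction.
So C is a sage.
Consider D. Suppose D is a fool.
Then A's statement comes out true, contradicting A being a fool.
So D is a sage.
Consider E. Suppose E is a fool.
Then C's statement comes out false, contradicting C being a sage.
So E is a sage.

A: fool, B: sage, C: sage, D: sage, E: sage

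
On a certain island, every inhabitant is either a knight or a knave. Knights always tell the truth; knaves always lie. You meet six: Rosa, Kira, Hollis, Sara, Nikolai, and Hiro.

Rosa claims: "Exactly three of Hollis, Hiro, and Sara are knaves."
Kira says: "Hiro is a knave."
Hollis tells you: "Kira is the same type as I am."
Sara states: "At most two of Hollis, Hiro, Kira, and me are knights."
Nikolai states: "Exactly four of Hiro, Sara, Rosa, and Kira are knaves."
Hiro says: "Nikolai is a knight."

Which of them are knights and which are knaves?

Consider Rosa. Suppose Rosa is a knight.
Then no assignment of the remaining roles makes every statement match its speaker's type — contradiction.
So Rosa is a knave.
Consider Kira. Suppose Kira is a knave.
Then whichever role Hollis has, Hollis's statement has the wrong truth value — contradiction.
So Kira is a knight.
With that fixed, Nikolai's statement is false, so Nikolai is a knave.
With that fixed, Hiro's statement is false, so Hiro is a knave.
Consider Hollis. Suppose Hollis is a knight.
Then whichever role Sara has, Sara's statement has the wrong truth value — contradiction.
So Hollis is a knave.
With that fixed, Sara's statement is true, so Sara is a knight.

Rosa: knave, Kira: knight, Hollis: knave, Sara: knight, Nikolai: knave, Hiro: knave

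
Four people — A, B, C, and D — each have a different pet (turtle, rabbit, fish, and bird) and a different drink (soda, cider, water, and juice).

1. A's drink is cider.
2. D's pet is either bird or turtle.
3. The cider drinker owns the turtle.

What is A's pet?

turtle

With clues 1–3, bird, fish, and rabbit are impossible for A's pet.
That leaves turtle.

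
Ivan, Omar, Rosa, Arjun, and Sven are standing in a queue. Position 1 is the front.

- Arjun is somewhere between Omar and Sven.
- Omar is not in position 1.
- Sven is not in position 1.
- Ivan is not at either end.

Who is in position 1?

With clue 1, Arjun is ruled out for position 1.
With clues 1–2, Omar is ruled out for position 1.
With clues 1–3, Sven is ruled out for position 1.
With clues 1–4, Ivan is ruled out for position 1.
So position 1 is Rosa.

Rosa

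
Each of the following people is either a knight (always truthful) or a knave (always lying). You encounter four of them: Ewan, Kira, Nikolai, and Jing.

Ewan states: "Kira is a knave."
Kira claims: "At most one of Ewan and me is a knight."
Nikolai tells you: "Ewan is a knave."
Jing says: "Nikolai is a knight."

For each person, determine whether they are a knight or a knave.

Ewan: knave, Kira: knight, Nikolai: knight, Jing: knight

Consider Ewan. Suppose Ewan is a knight.
Then whichever role Kira has, Kira's statement has the wrong truth value — contradiction.
So Ewan is a knave.
With that fixed, Kira's statement is true, so Kira is a knight.
With that fixed, Nikolai's statement is true, so Nikolai is a knight.
With that fixed, Jing's statement is true, so Jing is a knight.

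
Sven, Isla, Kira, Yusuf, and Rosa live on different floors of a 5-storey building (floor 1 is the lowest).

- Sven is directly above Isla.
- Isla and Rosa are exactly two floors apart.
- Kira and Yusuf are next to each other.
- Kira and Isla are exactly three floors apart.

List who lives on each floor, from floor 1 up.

Isla, Sven, Rosa, Kira, Yusuf

From clue 1: Sven is in {2,3,4,5}.
From clues 1–3: Sven is in {2,4}.
From clues 1–4: Isla → floor 1, Sven → floor 2, Rosa → floor 3, Kira → floor 4, Yusuf → floor 5.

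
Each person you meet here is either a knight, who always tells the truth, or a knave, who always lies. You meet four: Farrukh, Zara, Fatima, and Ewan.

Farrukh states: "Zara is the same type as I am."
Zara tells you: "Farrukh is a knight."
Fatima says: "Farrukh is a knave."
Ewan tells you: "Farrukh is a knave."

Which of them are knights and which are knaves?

Farrukh: knight, Zara: knight, Fatima: knave, Ewan: knave

Consider Farrukh. Suppose Farrukh is a knave.
Then no assignment of the remaining roles makes every statement match its speaker's type — contradiction.
So Farrukh is a knight.
With that fixed, Zara's statement is true, so Zara is a knight.
With that fixed, Fatima's statement is false, so Fatima is a knave.
With that fixed, Ewan's statement is false, so Ewan is a knave.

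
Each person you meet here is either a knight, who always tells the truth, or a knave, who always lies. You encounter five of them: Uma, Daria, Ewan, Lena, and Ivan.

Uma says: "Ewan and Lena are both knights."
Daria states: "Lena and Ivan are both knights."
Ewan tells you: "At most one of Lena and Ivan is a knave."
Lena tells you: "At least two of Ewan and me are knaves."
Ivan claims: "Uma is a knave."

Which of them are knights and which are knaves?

Consider Uma. Suppose Uma is a knight.
Then no assignment of the remaining roles makes every statement match its speaker's type — contradiction.
So Uma is a knave.
With that fixed, Ivan's statement is true, so Ivan is a knight.
With that fixed, Ewan's statement is true, so Ewan is a knight.
With that fixed, Lena's statement is false, so Lena is a knave.
With that fixed, Daria's statement is false, so Daria is a knave.

Uma: knave, Daria: knave, Ewan: knight, Lena: knave, Ivan: knight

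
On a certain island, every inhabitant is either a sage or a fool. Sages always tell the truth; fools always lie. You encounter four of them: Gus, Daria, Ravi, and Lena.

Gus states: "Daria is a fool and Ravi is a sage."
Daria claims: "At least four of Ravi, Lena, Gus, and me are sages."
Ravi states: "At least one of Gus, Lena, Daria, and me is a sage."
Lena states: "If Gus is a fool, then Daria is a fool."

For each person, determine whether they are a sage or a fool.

Gus: sage, Daria: fool, Ravi: sage, Lena: sage

Consider Gus. Suppose Gus is a fool.
Then no assignment of the remaining roles makes every statement match its speaker's type — contradiction.
So Gus is a sage.
With that fixed, Ravi's statement is true, so Ravi is a sage.
With that fixed, Lena's statement is true, so Lena is a sage.
Consider Daria. Suppose Daria is a sage.
Then Gus's statement comes out false, contradicting Gus being a sage.
So Daria is a fool.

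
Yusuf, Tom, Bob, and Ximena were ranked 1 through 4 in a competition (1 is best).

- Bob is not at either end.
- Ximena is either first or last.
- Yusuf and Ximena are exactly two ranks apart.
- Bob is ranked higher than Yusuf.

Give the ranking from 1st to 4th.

Ximena, Bob, Yusuf, Tom

From clue 1: Bob is in {2,3}.
From clues 1–3: Yusuf is in {2,3}.
From clues 1–4: Ximena → rank 1, Bob → rank 2, Yusuf → rank 3, Tom → rank 4.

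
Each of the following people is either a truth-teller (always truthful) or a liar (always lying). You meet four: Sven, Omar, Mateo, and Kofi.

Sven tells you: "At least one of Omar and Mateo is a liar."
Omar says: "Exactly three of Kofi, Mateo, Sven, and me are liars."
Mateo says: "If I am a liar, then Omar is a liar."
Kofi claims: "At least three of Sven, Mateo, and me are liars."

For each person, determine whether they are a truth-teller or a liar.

Consider Sven. Suppose Sven is a liar.
Then no assignment of the remaining roles makes every statement match its speaker's type — contradiction.
So Sven is a truth-teller.
With that fixed, Kofi's statement is false, so Kofi is a liar.
Consider Omar. Suppose Omar is a truth-teller.
Then Omar's own statement would have to be true, but it can't be — contradiction.
So Omar is a liar.
With that fixed, Mateo's statement is true, so Mateo is a truth-teller.

Sven: truth-teller, Omar: liar, Mateo: truth-teller, Kofi: liar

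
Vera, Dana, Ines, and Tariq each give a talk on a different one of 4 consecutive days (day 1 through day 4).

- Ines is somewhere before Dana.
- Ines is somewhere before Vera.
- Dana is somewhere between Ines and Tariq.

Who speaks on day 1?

With clue 1, Dana is ruled out for day 1.
With clues 1–2, Vera is ruled out for day 1.
With clues 1–3, Tariq is ruled out for day 1.
So day 1 is Ines.

Ines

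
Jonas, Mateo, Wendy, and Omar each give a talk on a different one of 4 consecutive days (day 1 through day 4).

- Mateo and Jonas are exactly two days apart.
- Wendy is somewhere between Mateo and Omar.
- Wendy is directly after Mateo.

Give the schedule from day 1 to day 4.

Mateo, Wendy, Jonas, Omar

From clues 1–2: Jonas is in {2,3}.
From clues 1–3: Mateo → day 1, Wendy → day 2, Jonas → day 3, Omar → day 4.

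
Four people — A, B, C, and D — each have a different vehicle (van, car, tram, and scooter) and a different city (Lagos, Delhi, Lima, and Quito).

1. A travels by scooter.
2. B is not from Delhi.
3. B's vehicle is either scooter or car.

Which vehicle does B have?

Clue 1 rules out scooter for B's vehicle.
With clues 1–3, tram and van are impossible for B's vehicle.
That leaves car.

car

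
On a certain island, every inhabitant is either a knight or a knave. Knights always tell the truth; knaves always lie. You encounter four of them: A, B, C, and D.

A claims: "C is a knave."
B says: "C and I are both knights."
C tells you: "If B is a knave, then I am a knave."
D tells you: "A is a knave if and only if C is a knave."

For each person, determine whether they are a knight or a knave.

Consider A. Suppose A is a knight.
Then no assignment of the remaining roles makes every statement match its speaker's type — contradiction.
So A is a knave.
Consider B. Suppose B is a knave.
Then whichever role C has, C's statement has the wrong truth value — contradiction.
So B is a knight.
With that fixed, C's statement is true, so C is a knight.
With that fixed, D's statement is false, so D is a knave.

A: knave, B: knight, C: knight, D: knave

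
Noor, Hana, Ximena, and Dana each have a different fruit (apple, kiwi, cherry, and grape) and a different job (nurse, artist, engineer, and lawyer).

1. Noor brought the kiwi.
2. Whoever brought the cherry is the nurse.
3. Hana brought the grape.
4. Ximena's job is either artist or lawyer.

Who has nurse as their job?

With clues 1–2, Noor is impossible for the one with job nurse.
With clues 1–3, Hana is impossible for the one with job nurse.
With clues 1–4, Ximena is impossible for the one with job nurse.
That leaves Dana.

Dana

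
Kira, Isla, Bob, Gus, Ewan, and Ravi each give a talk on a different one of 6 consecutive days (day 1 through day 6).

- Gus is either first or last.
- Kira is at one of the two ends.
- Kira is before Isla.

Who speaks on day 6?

Gus

With clues 1–2, Bob, Ewan, Isla, and Ravi are ruled out for day 6.
With clues 1–3, Kira is ruled out for day 6.
So day 6 is Gus.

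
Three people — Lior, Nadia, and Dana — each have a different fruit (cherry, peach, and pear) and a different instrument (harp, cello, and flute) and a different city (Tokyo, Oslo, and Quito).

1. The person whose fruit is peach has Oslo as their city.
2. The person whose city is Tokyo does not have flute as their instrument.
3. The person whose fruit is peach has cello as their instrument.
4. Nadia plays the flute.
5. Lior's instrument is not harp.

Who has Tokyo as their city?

With clues 1–4, Nadia is impossible for the one with city Tokyo.
With clues 1–5, Lior is impossible for the one with city Tokyo.
That leaves Dana.

Dana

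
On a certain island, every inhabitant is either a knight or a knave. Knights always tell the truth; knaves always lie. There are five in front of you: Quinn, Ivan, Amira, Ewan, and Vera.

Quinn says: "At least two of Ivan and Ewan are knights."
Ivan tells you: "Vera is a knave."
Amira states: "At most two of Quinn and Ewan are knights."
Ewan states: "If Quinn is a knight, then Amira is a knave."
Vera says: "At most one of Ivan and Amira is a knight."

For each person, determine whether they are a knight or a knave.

Regardless of anyone's role, Amira's statement is true, so Amira is a knight.
Consider Quinn. Suppose Quinn is a knight.
Then no assignment of the remaining roles makes every statement match its speaker's type — contradiction.
So Quinn is a knave.
With that fixed, Ewan's statement is true, so Ewan is a knight.
Consider Ivan. Suppose Ivan is a knight.
Then Quinn's statement comes out true, contradicting Quinn being a knave.
So Ivan is a knave.
With that fixed, Vera's statement is true, so Vera is a knight.

Quinn: knave, Ivan: knave, Amira: knight, Ewan: knight, Vera: knight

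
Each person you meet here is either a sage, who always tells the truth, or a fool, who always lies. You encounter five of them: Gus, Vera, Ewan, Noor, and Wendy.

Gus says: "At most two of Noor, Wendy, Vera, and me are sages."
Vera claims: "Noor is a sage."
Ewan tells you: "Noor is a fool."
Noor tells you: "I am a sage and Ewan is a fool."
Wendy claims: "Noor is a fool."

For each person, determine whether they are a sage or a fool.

Gus: sage, Vera: fool, Ewan: sage, Noor: fool, Wendy: sage

Consider Gus. Suppose Gus is a fool.
Then no assignment of the remaining roles makes every statement match its speaker's type — contradiction.
So Gus is a sage.
Consider Vera. Suppose Vera is a sage.
Then no assignment of the remaining roles makes every statement match its speaker's type — contradiction.
So Vera is a fool.
Consider Ewan. Suppose Ewan is a fool.
Then no assignment of the remaining roles makes every statement match its speaker's type — contradiction.
So Ewan is a sage.
With that fixed, Noor's statement is false, so Noor is a fool.
With that fixed, Wendy's statement is true, so Wendy is a sage.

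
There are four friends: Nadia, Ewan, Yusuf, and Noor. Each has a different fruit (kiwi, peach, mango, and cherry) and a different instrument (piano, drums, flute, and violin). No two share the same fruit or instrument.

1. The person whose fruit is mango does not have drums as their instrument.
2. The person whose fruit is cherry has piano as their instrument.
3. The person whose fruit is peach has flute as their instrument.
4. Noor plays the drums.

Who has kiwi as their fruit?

Noor

With clues 1–4, Ewan, Nadia, and Yusuf are impossible for the one with fruit kiwi.
That leaves Noor.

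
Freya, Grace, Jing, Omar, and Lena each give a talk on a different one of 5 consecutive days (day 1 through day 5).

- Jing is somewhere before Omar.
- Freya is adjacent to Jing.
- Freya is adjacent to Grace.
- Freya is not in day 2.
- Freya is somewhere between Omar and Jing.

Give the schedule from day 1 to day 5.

From clue 1: Jing is in {1,2,3,4}.
From clues 1–2: Omar is in {3,4,5}.
From clues 1–3: Freya is in {2,3}.
From clues 1–4: Lena → day 1, Freya → day 3, Omar → day 5.
From clues 1–5: Jing → day 2, Grace → day 4.

Lena, Jing, Freya, Grace, Omar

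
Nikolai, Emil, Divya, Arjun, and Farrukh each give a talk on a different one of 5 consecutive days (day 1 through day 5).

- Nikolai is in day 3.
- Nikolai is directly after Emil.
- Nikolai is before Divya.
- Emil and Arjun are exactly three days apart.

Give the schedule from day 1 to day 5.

Farrukh, Emil, Nikolai, Divya, Arjun

From clue 1: Nikolai → day 3.
From clues 1–2: Emil → day 2.
From clues 1–3: Divya is in {4,5}.
From clues 1–4: Farrukh → day 1, Divya → day 4, Arjun → day 5.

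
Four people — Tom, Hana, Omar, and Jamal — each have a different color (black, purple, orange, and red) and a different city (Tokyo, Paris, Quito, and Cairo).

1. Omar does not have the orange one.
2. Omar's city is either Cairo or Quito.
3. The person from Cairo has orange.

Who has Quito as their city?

With clues 1–3, Hana, Jamal, and Tom are impossible for the one with city Quito.
That leaves Omar.

Omar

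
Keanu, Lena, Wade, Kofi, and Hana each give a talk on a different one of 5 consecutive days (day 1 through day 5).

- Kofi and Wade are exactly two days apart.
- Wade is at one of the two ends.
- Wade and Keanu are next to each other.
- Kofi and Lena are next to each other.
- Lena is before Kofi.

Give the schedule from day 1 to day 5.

From clues 1–2: Kofi → day 3.
From clues 1–3: Keanu is in {2,4}.
From clues 1–5: Hana → day 1, Lena → day 2, Keanu → day 4, Wade → day 5.

Hana, Lena, Kofi, Keanu, Wade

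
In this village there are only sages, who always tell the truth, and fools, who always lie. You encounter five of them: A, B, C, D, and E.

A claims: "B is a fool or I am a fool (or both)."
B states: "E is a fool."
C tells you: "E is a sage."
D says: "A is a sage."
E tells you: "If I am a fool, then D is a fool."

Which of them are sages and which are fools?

A: sage, B: fool, C: sage, D: sage, E: sage

Consider A. Suppose A is a fool.
Then A's own statement would have to be false, but it can't be — contradiction.
So A is a sage.
With that fixed, D's statement is true, so D is a sage.
Consider B. Suppose B is a sage.
Then A's statement comes out false, contradicting A being a sage.
So B is a fool.
Consider C. Suppose C is a fool.
Then no assignment of the remaining roles makes every statement match its speaker's type — contradiction.
So C is a sage.
Consider E. Suppose E is a fool.
Then B's statement comes out true, contradicting B being a fool.
So E is a sage.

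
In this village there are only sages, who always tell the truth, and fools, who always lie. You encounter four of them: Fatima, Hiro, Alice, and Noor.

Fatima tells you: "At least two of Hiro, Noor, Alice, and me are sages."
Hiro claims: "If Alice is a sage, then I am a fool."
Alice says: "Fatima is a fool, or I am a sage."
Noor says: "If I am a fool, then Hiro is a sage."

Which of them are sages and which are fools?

Fatima: sage, Hiro: sage, Alice: fool, Noor: sage

Consider Fatima. Suppose Fatima is a fool.
Then no assignment of the remaining roles makes every statement match its speaker's type — contradiction.
So Fatima is a sage.
Consider Hiro. Suppose Hiro is a fool.
Then Hiro's own statement would have to be false, but it can't be — contradiction.
So Hiro is a sage.
With that fixed, Noor's statement is true, so Noor is a sage.
Consider Alice. Suppose Alice is a sage.
Then Hiro's statement comes out false, contradicting Hiro being a sage.
So Alice is a fool.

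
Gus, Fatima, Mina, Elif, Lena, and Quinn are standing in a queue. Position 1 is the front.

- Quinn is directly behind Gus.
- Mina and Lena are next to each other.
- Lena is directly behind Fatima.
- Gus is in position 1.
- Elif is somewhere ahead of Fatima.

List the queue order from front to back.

From clue 1: Gus is in {1,2,3,4,5}.
From clues 1–3: Gus is in {1,2,4,5}.
From clues 1–4: Gus → position 1, Quinn → position 2.
From clues 1–5: Elif → position 3, Fatima → position 4, Lena → position 5, Mina → position 6.

Gus, Quinn, Elif, Fatima, Lena, Mina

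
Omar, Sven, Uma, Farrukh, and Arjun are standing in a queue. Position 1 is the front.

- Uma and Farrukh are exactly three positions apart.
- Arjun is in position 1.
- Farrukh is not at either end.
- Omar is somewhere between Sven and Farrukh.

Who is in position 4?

With clues 1–2, Arjun, Farrukh, and Uma are ruled out for position 4.
With clues 1–4, Omar is ruled out for position 4.
So position 4 is Sven.

Sven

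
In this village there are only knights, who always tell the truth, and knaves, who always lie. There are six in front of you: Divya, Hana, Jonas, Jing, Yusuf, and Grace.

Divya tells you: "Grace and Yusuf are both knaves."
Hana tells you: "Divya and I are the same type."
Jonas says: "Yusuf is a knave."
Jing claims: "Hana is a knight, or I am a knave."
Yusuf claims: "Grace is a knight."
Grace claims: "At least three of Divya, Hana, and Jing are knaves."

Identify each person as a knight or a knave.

Consider Divya. Suppose Divya is a knave.
Then whichever role Hana has, Hana's statement has the wrong truth value — contradiction.
So Divya is a knight.
With that fixed, Grace's statement is false, so Grace is a knave.
With that fixed, Yusuf's statement is false, so Yusuf is a knave.
With that fixed, Jonas's statement is true, so Jonas is a knight.
Consider Hana. Suppose Hana is a knave.
Then whichever role Jing has, Jing's statement has the wrong truth value — contradiction.
So Hana is a knight.
With that fixed, Jing's statement is true, so Jing is a knight.

Divya: knight, Hana: knight, Jonas: knight, Jing: knight, Yusuf: knave, Grace: knave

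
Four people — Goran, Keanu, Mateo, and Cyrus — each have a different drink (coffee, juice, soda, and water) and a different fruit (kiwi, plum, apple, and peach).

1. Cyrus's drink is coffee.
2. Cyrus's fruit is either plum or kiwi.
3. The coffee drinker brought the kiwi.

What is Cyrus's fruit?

With clues 1–2, apple and peach are impossible for Cyrus's fruit.
With clues 1–3, plum is impossible for Cyrus's fruit.
That leaves kiwi.

kiwi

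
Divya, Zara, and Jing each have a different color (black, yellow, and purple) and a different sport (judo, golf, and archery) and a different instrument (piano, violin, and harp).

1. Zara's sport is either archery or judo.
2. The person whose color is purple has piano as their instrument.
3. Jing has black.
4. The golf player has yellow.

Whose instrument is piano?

With clues 1–3, Jing is impossible for the one with instrument piano.
With clues 1–4, Divya is impossible for the one with instrument piano.
That leaves Zara.

Zara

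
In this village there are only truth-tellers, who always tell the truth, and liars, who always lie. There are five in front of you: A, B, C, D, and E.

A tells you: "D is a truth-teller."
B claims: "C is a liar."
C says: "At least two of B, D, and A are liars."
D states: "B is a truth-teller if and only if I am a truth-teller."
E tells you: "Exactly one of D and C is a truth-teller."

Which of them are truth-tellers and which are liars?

A: truth-teller, B: truth-teller, C: liar, D: truth-teller, E: truth-teller

Consider A. Suppose A is a liar.
Then no assignment of the remaining roles makes every statement match its speaker's type — contradiction.
So A is a truth-teller.
Consider B. Suppose B is a liar.
Then whichever role D has, D's statement has the wrong truth value — contradiction.
So B is a truth-teller.
With that fixed, C's statement is false, so C is a liar.
Consider D. Suppose D is a liar.
Then A's statement comes out false, contradicting A being a truth-teller.
So D is a truth-teller.
With that fixed, E's statement is true, so E is a truth-teller.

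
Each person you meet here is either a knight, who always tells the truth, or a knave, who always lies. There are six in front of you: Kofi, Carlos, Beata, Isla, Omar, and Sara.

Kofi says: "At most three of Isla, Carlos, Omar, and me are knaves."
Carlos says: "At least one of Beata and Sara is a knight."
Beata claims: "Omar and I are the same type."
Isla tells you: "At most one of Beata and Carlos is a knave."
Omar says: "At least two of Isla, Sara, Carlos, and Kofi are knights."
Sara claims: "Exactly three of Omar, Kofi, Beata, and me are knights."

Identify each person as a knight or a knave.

Kofi: knight, Carlos: knight, Beata: knave, Isla: knight, Omar: knight, Sara: knight

Consider Kofi. Suppose Kofi is a knave.
Then no assignment of the remaining roles makes every statement match its speaker's type — contradiction.
So Kofi is a knight.
Consider Carlos. Suppose Carlos is a knave.
Then no assignment of the remaining roles makes every statement match its speaker's type — contradiction.
So Carlos is a knight.
With that fixed, Isla's statement is true, so Isla is a knight.
With that fixed, Omar's statement is true, so Omar is a knight.
Consider Beata. Suppose Beata is a knight.
Then whichever role Sara has, Sara's statement has the wrong truth value — contradiction.
So Beata is a knave.
Consider Sara. Suppose Sara is a knave.
Then Carlos's statement comes out false, contradicting Carlos being a knight.
So Sara is a knight.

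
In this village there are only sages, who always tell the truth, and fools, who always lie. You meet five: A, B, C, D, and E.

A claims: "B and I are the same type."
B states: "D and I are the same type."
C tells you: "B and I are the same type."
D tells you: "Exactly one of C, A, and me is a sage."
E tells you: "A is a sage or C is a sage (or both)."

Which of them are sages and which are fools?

Consider A. Suppose A is a sage.
Then no assignment of the remaining roles makes every statement match its speaker's type — contradiction.
So A is a fool.
Consider B. Suppose B is a fool.
Then A's statement comes out true, contradicting A being a fool.
So B is a sage.
Consider C. Suppose C is a sage.
Then whichever role D has, D's statement has the wrong truth value — contradiction.
So C is a fool.
With that fixed, E's statement is false, so E is a fool.
Consider D. Suppose D is a fool.
Then B's statement comes out false, contradicting B being a sage.
So D is a sage.

A: fool, B: sage, C: fool, D: sage, E: fool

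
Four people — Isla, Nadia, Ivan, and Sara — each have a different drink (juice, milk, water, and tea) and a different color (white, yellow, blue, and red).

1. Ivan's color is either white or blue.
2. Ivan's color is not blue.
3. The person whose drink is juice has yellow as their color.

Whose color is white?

Ivan

With clues 1–2, Isla, Nadia, and Sara are impossible for the one with color white.
That leaves Ivan.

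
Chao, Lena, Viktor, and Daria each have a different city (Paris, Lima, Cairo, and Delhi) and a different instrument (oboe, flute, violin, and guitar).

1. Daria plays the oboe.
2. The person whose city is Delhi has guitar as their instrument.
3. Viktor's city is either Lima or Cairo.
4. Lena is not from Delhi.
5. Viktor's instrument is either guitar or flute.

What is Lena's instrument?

violin

Clue 1 rules out oboe for Lena's instrument.
With clues 1–4, guitar is impossible for Lena's instrument.
With clues 1–5, flute is impossible for Lena's instrument.
That leaves violin.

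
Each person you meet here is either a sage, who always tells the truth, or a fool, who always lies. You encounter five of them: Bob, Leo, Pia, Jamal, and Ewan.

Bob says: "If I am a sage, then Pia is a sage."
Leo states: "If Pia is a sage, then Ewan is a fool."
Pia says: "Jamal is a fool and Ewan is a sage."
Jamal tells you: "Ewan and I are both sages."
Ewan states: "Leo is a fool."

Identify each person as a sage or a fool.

Bob: sage, Leo: fool, Pia: sage, Jamal: fool, Ewan: sage

Consider Bob. Suppose Bob is a fool.
Then Bob's own statement would have to be false, but it can't be — contradiction.
So Bob is a sage.
Consider Leo. Suppose Leo is a sage.
Then no assignment of the remaining roles makes every statement match its speaker's type — contradiction.
So Leo is a fool.
With that fixed, Ewan's statement is true, so Ewan is a sage.
Consider Pia. Suppose Pia is a fool.
Then Bob's statement comes out false, contradicting Bob being a sage.
So Pia is a sage.
Consider Jamal. Suppose Jamal is a sage.
Then Pia's statement comes out false, contradicting Pia being a sage.
So Jamal is a fool.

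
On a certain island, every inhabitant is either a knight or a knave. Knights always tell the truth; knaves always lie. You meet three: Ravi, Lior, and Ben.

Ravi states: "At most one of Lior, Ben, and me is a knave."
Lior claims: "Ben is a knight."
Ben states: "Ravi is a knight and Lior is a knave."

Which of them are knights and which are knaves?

Ravi: knave, Lior: knave, Ben: knave

Consider Ravi. Suppose Ravi is a knight.
Then no assignment of the remaining roles makes every statement match its speaker's type — contradiction.
So Ravi is a knave.
With that fixed, Ben's statement is false, so Ben is a knave.
With that fixed, Lior's statement is false, so Lior is a knave.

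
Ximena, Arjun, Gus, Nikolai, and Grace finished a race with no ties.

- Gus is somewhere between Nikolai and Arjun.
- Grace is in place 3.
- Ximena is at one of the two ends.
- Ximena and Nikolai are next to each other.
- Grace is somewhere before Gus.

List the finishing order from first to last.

Ximena, Nikolai, Grace, Gus, Arjun

From clue 1: Gus is in {2,3,4}.
From clues 1–2: Grace → place 3.
From clues 1–3: Ximena is in {1,5}.
From clues 1–5: Ximena → place 1, Nikolai → place 2, Gus → place 4, Arjun → place 5.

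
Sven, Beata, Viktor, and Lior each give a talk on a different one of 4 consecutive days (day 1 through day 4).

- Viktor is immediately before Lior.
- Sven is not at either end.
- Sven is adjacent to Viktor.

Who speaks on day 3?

With clues 1–2, Beata and Lior are ruled out for day 3.
With clues 1–3, Sven is ruled out for day 3.
So day 3 is Viktor.

Viktor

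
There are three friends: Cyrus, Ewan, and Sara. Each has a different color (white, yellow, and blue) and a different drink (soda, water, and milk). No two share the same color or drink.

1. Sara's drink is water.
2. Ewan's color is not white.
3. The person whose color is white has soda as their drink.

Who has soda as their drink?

Clue 1 rules out Sara for the one with drink soda.
With clues 1–3, Ewan is impossible for the one with drink soda.
That leaves Cyrus.

Cyrus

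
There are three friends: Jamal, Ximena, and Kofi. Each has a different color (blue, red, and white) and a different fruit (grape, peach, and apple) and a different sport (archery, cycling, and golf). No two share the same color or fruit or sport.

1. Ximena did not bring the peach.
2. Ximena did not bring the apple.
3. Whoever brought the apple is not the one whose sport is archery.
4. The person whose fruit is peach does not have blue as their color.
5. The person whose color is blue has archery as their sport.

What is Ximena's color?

blue

With clues 1–5, red and white are impossible for Ximena's color.
That leaves blue.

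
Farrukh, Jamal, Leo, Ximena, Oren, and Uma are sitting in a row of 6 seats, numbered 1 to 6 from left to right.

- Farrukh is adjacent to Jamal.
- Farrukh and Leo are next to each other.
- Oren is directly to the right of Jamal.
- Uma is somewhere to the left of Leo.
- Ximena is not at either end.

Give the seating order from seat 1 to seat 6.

Uma, Ximena, Leo, Farrukh, Jamal, Oren

From clues 1–2: Farrukh is in {2,3,4,5}.
From clues 1–3: Farrukh is in {2,3,4}.
From clues 1–4: Farrukh is in {3,4}.
From clues 1–5: Uma → seat 1, Ximena → seat 2, Leo → seat 3, Farrukh → seat 4, Jamal → seat 5, Oren → seat 6.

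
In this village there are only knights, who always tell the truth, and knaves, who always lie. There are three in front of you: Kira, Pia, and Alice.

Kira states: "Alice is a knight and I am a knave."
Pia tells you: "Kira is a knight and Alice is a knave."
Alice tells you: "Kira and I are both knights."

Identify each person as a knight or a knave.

Consider Kira. Suppose Kira is a knight.
Then Kira's own statement would have to be true, but it can't be — contradiction.
So Kira is a knave.
With that fixed, Pia's statement is false, so Pia is a knave.
With that fixed, Alice's statement is false, so Alice is a knave.

Kira: knave, Pia: knave, Alice: knave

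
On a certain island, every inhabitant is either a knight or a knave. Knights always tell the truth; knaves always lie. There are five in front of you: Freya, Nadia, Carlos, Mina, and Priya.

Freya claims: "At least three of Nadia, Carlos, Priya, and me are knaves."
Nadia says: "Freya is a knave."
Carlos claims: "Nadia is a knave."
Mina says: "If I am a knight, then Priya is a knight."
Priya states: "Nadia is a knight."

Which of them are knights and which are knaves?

Consider Freya. Suppose Freya is a knight.
Then no assignment of the remaining roles makes every statement match its speaker's type — contradiction.
So Freya is a knave.
With that fixed, Nadia's statement is true, so Nadia is a knight.
With that fixed, Carlos's statement is false, so Carlos is a knave.
With that fixed, Priya's statement is true, so Priya is a knight.
With that fixed, Mina's statement is true, so Mina is a knight.

Freya: knave, Nadia: knight, Carlos: knave, Mina: knight, Priya: knight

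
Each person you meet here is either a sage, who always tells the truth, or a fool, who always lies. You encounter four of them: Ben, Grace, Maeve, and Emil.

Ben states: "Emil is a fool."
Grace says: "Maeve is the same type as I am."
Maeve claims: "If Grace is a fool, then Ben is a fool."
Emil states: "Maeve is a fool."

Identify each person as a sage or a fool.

Consider Ben. Suppose Ben is a fool.
Then no assignment of the remaining roles makes every statement match its speaker's type — contradiction.
So Ben is a sage.
Consider Grace. Suppose Grace is a fool.
Then no assignment of the remaining roles makes every statement match its speaker's type — contradiction.
So Grace is a sage.
With that fixed, Maeve's statement is true, so Maeve is a sage.
With that fixed, Emil's statement is false, so Emil is a fool.

Ben: sage, Grace: sage, Maeve: sage, Emil: fool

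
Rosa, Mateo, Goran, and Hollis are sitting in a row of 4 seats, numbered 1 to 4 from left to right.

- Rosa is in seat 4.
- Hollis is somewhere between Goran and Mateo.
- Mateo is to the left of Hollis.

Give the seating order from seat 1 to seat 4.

Mateo, Hollis, Goran, Rosa

From clue 1: Rosa → seat 4.
From clues 1–2: Hollis → seat 2.
From clues 1–3: Mateo → seat 1, Goran → seat 3.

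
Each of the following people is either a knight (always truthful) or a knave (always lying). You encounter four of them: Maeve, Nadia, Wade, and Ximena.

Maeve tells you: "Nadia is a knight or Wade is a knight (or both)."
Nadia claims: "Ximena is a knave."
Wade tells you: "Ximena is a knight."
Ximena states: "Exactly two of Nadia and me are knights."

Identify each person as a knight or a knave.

Maeve: knight, Nadia: knight, Wade: knave, Ximena: knave

Consider Maeve. Suppose Maeve is a knave.
Then no assignment of the remaining roles makes every statement match its speaker's type — contradiction.
So Maeve is a knight.
Consider Nadia. Suppose Nadia is a knave.
Then no assignment of the remaining roles makes every statement match its speaker's type — contradiction.
So Nadia is a knight.
Consider Wade. Suppose Wade is a knight.
Then no assignment of the remaining roles makes every statement match its speaker's type — contradiction.
So Wade is a knave.
Consider Ximena. Suppose Ximena is a knight.
Then Nadia's statement comes out false, contradicting Nadia being a knight.
So Ximena is a knave.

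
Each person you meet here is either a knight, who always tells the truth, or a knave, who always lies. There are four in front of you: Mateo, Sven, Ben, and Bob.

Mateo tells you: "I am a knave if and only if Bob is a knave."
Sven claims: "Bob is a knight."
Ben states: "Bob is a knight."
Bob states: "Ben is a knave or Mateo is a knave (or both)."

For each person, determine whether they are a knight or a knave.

Mateo: knave, Sven: knight, Ben: knight, Bob: knight

Consider Mateo. Suppose Mateo is a knight.
Then no assignment of the remaining roles makes every statement match its speaker's type — contradiction.
So Mateo is a knave.
With that fixed, Bob's statement is true, so Bob is a knight.
With that fixed, Sven's statement is true, so Sven is a knight.
With that fixed, Ben's statement is true, so Ben is a knight.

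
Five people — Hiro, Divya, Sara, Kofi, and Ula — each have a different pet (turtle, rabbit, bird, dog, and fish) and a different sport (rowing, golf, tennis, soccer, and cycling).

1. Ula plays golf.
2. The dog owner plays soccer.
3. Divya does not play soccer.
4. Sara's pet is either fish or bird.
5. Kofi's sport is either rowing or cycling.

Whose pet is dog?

Hiro

With clues 1–2, Ula is impossible for the one with pet dog.
With clues 1–3, Divya is impossible for the one with pet dog.
With clues 1–4, Sara is impossible for the one with pet dog.
With clues 1–5, Kofi is impossible for the one with pet dog.
That leaves Hiro.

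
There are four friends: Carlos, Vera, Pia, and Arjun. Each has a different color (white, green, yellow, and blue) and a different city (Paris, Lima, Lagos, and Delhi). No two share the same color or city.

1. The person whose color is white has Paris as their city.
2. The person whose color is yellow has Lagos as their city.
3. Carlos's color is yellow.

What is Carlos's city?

Lagos

With clues 1–3, Delhi, Lima, and Paris are impossible for Carlos's city.
That leaves Lagos.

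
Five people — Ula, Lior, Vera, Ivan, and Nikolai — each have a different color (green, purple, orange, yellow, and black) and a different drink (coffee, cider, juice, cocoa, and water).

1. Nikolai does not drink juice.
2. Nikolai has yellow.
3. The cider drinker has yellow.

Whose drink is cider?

With clues 1–3, Ivan, Lior, Ula, and Vera are impossible for the one with drink cider.
That leaves Nikolai.

Nikolai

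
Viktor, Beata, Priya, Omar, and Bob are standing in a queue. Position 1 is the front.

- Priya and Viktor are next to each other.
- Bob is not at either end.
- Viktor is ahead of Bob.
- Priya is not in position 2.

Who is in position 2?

Viktor

With clues 1–3, Beata, Bob, and Omar are ruled out for position 2.
With clues 1–4, Priya is ruled out for position 2.
So position 2 is Viktor.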